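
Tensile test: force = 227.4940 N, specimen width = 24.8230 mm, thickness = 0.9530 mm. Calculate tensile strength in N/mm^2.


Formula: TS = force / (width * thickness)
Substituting: TS = 227.4940 / (24.8230 * 0.9530)
Result: 9.6166 N/mm^2


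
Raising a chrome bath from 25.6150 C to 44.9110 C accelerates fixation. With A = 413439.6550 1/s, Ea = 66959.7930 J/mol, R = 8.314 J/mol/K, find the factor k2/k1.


T1 = 25.6150 + 273.15 = 298.7650 K; T2 = 44.9110 + 273.15 = 318.0610 K
k1 = A * exp(-Ea/(R*T1)) = 413439.6550 * exp(-66959.7930/(8.314*298.7650)) = 8.1107e-07 1/s
k2 = A * exp(-Ea/(R*T2)) = 413439.6550 * exp(-66959.7930/(8.314*318.0610)) = 4.1621e-06 1/s
k2/k1 = 4.1621e-06 / 8.1107e-07 = 5.1317


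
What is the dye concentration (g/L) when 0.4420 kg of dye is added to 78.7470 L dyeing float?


Formula: Conc = dye_mass(kg) / volume(L) * 1000
Substituting: Conc = 0.4420 / 78.7470 * 1000
Result: 5.6129 g/L


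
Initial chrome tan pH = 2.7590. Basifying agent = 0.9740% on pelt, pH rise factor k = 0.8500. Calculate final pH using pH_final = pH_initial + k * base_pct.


Formula: pH_final = pH_initial + k * base_pct
Substituting: pH_final = 2.7590 + 0.8500 * 0.9740
Result: 3.5869


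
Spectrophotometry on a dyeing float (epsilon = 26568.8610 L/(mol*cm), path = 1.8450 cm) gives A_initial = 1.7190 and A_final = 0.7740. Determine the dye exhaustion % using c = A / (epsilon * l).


c_initial = A_i / (epsilon * l) = 1.7190 / (26568.8610 * 1.8450) = 3.5068e-05 mol/L
c_final = A_f / (epsilon * l) = 0.7740 / (26568.8610 * 1.8450) = 1.5790e-05 mol/L
Exhaustion = (c_initial - c_final) / c_initial * 100 = (3.5068e-05 - 1.5790e-05) / 3.5068e-05 * 100 = 54.9738 %


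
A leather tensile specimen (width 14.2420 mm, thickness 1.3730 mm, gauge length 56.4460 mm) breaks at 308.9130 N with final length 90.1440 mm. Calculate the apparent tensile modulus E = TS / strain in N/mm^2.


TS = F / (w * t) = 308.9130 / (14.2420 * 1.3730) = 15.7977 N/mm^2
strain = (Lf - L0) / L0 = (90.1440 - 56.4460) / 56.4460 = 0.5970
E = TS / strain = 15.7977 / 0.5970 = 26.4621 N/mm^2


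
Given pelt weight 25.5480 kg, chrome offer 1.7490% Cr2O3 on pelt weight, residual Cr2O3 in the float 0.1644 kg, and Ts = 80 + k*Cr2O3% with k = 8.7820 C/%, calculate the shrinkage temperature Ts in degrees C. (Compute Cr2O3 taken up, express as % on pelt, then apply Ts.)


Offered = pelt * offer_pct / 100 = 25.5480 * 1.7490 / 100 = 0.4468 kg
Uptake = offered - residual = 0.4468 - 0.1644 = 0.2824 kg
Cr2O3% on pelt = uptake / pelt * 100 = 0.2824 / 25.5480 * 100 = 1.1055 %
Ts = 80 + k * Cr2O3% = 80 + 8.7820 * 1.1055 = 89.7085 C


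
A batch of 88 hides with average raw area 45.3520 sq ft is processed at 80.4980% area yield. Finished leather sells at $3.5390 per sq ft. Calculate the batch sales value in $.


Raw_total = N * avg_area = 88 * 45.3520 = 3990.9760 sq ft
Finished = Raw_total * yield / 100 = 3990.9760 * 80.4980 / 100 = 3212.6559 sq ft
Value = Finished * price = 3212.6559 * 3.5390 = 11369.5891 $


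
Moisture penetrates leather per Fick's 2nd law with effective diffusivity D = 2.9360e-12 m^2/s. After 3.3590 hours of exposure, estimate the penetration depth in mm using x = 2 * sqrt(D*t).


t = 3.3590 hr * 3600 = 12092.4000 s
D * t = 2.9360e-12 * 12092.4000 = 3.5503e-08
x = 2 * sqrt(D*t) = 2 * sqrt(3.5503e-08) = 3.7685e-04 m = 0.3768 mm


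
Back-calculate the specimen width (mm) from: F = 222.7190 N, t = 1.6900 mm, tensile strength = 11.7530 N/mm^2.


Formula: w = F / (TS * t)
Substituting: w = 222.7190 / (11.7530 * 1.6900)
Result: 11.2130 mm


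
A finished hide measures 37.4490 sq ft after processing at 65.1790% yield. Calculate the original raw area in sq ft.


Formula: raw = finished * 100 / yield
Substituting: raw = 37.4490 * 100 / 65.1790
Result: 57.4556 sq ft


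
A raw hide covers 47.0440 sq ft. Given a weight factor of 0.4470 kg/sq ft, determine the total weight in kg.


Formula: Weight = area * weight_per_sqft
Substituting: Weight = 47.0440 * 0.4470
Result: 21.0287 kg


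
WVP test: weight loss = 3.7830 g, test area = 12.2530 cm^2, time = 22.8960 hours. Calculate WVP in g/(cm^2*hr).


Formula: WVP = loss / (area * time)
Substituting: WVP = 3.7830 / (12.2530 * 22.8960)
Result: 0.0134845 g/(cm^2*hr)


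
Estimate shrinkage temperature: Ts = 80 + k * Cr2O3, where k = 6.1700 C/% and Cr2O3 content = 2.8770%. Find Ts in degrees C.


Formula: Ts = 80 + k * Cr2O3
Substituting: Ts = 80 + 6.1700 * 2.8770
Result: 97.7511 C


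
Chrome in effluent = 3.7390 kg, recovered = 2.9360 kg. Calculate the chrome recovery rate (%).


Formula: Recovery = recovered / input * 100
Substituting: Recovery = 2.9360 / 3.7390 * 100
Result: 78.5237 %


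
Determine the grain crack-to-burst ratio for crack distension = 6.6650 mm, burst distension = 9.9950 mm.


Formula: Ratio = crack / burst
Substituting: Ratio = 6.6650 / 9.9950
Result: 0.6668


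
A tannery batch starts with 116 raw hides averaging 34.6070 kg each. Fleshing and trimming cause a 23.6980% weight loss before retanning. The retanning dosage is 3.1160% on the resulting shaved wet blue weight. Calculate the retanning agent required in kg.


Total_raw = N * avg_wt = 116 * 34.6070 = 4014.4120 kg
Substrate = Total_raw * (1 - loss/100) = 4014.4120 * (1 - 23.6980/100) = 3063.0766 kg
Retan = Substrate * pct / 100 = 3063.0766 * 3.1160 / 100 = 95.4455 kg


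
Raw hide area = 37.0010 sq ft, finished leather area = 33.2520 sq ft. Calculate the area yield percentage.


Formula: Yield = finished / raw * 100
Substituting: Yield = 33.2520 / 37.0010 * 100
Result: 89.8678 %


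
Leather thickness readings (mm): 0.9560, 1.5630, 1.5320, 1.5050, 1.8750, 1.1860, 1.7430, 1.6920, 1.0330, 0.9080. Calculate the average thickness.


Formula: Average = sum / n
Substituting: Average = 13.9930 / 10
Result: 1.3993 mm


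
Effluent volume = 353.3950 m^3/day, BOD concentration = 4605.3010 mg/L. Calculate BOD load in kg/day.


Formula: BOD_load = volume * conc / 1000
Substituting: BOD_load = 353.3950 * 4605.3010 / 1000
Result: 1627.4903 kg/day


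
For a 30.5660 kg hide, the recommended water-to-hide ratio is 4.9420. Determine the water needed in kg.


Formula: Water = hide_weight * ratio
Substituting: Water = 30.5660 * 4.9420
Result: 151.0572 kg


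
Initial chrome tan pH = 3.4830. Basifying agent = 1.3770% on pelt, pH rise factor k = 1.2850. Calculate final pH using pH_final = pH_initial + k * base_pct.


Formula: pH_final = pH_initial + k * base_pct
Substituting: pH_final = 3.4830 + 1.2850 * 1.3770
Result: 5.2524


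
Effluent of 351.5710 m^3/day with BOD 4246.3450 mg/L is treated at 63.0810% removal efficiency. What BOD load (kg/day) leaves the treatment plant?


Load_in = volume * conc / 1000 = 351.5710 * 4246.3450 / 1000 = 1492.8918 kg/day
Removed = Load_in * eff / 100 = 1492.8918 * 63.0810 / 100 = 941.7310 kg/day
Load_out = Load_in - Removed = 1492.8918 - 941.7310 = 551.1607 kg/day


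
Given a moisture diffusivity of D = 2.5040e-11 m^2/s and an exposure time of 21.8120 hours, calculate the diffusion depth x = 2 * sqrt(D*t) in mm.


t = 21.8120 hr * 3600 = 78523.2000 s
D * t = 2.5040e-11 * 78523.2000 = 1.9662e-06
x = 2 * sqrt(D*t) = 2 * sqrt(1.9662e-06) = 0.00280444 m = 2.8044 mm


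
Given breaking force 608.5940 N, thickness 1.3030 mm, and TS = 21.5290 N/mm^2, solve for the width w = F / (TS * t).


Formula: w = F / (TS * t)
Substituting: w = 608.5940 / (21.5290 * 1.3030)
Result: 21.6950 mm


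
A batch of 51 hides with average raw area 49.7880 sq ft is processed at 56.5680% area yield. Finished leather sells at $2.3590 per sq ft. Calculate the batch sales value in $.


Raw_total = N * avg_area = 51 * 49.7880 = 2539.1880 sq ft
Finished = Raw_total * yield / 100 = 2539.1880 * 56.5680 / 100 = 1436.3679 sq ft
Value = Finished * price = 1436.3679 * 2.3590 = 3388.3918 $


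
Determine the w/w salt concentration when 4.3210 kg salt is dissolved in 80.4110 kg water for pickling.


Formula: Conc = salt / (water + salt) * 100
Substituting: Conc = 4.3210 / (80.4110 + 4.3210) * 100
Result: 5.0996 %


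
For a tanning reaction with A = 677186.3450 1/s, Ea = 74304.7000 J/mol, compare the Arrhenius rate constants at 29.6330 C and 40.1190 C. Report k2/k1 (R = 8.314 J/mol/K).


T1 = 29.6330 + 273.15 = 302.7830 K; T2 = 40.1190 + 273.15 = 313.2690 K
k1 = A * exp(-Ea/(R*T1)) = 677186.3450 * exp(-74304.7000/(8.314*302.7830)) = 1.0270e-07 1/s
k2 = A * exp(-Ea/(R*T2)) = 677186.3450 * exp(-74304.7000/(8.314*313.2690)) = 2.7584e-07 1/s
k2/k1 = 2.7584e-07 / 1.0270e-07 = 2.6859


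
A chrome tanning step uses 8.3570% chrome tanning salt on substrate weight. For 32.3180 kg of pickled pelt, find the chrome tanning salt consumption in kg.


Formula: Chrome = substrate * pct / 100
Substituting: Chrome = 32.3180 * 8.3570 / 100
Result: 2.7008 kg


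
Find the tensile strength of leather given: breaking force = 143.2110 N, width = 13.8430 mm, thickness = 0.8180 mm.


Formula: TS = force / (width * thickness)
Substituting: TS = 143.2110 / (13.8430 * 0.8180)
Result: 12.6472 N/mm^2


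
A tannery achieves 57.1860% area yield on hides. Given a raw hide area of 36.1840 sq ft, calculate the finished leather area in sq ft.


Formula: finished = raw * yield / 100
Substituting: finished = 36.1840 * 57.1860 / 100
Result: 20.6922 sq ft


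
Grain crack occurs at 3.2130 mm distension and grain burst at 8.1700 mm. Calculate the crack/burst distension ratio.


Formula: Ratio = crack / burst
Substituting: Ratio = 3.2130 / 8.1700
Result: 0.3933


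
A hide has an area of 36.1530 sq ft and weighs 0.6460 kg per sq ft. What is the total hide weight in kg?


Formula: Weight = area * weight_per_sqft
Substituting: Weight = 36.1530 * 0.6460
Result: 23.3548 kg


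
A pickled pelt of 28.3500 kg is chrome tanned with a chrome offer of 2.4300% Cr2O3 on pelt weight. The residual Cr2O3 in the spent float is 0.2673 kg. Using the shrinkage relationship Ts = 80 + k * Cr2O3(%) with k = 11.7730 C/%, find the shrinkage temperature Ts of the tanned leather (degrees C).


Offered = pelt * offer_pct / 100 = 28.3500 * 2.4300 / 100 = 0.6889 kg
Uptake = offered - residual = 0.6889 - 0.2673 = 0.4216 kg
Cr2O3% on pelt = uptake / pelt * 100 = 0.4216 / 28.3500 * 100 = 1.4871 %
Ts = 80 + k * Cr2O3% = 80 + 11.7730 * 1.4871 = 97.5081 C


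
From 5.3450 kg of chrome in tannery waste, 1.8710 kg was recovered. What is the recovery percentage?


Formula: Recovery = recovered / input * 100
Substituting: Recovery = 1.8710 / 5.3450 * 100
Result: 35.0047 %


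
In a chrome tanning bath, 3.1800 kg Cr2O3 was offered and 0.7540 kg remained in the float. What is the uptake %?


Formula: Uptake = (offered - residual) / offered * 100
Substituting: Uptake = (3.1800 - 0.7540) / 3.1800 * 100
Result: 76.2893 %


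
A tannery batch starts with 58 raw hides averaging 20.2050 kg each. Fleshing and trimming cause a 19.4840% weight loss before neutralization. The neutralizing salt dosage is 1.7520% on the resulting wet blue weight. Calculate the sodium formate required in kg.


Total_raw = N * avg_wt = 58 * 20.2050 = 1171.8900 kg
Substrate = Total_raw * (1 - loss/100) = 1171.8900 * (1 - 19.4840/100) = 943.5590 kg
Neutralizer = Substrate * pct / 100 = 943.5590 * 1.7520 / 100 = 16.5312 kg


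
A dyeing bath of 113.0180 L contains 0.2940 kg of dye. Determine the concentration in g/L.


Formula: Conc = dye_mass(kg) / volume(L) * 1000
Substituting: Conc = 0.2940 / 113.0180 * 1000
Result: 2.6014 g/L


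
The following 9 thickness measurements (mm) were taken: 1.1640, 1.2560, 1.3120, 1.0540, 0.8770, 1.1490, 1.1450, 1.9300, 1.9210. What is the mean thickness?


Formula: Average = sum / n
Substituting: Average = 11.8080 / 9
Result: 1.3120 mm


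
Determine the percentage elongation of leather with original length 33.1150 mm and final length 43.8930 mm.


Formula: Elongation = (Lf - L0) / L0 * 100
Substituting: Elongation = (43.8930 - 33.1150) / 33.1150 * 100
Result: 32.5472 %


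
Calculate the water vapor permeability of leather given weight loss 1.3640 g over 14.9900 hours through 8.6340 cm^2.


Formula: WVP = loss / (area * time)
Substituting: WVP = 1.3640 / (8.6340 * 14.9900)
Result: 0.010539 g/(cm^2*hr)


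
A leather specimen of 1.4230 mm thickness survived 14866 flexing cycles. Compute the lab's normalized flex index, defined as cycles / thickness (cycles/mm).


Formula: Index = cycles / thickness
Substituting: Index = 14866 / 1.4230
Result: 10446.9431 cycles/mm


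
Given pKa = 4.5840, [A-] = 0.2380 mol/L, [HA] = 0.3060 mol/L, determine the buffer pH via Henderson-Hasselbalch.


ratio = [A-] / [HA] = 0.2380 / 0.3060 = 0.7778
log10(ratio) = -0.1091
pH = pKa + log10(ratio) = 4.5840 - 0.1091 = 4.4749


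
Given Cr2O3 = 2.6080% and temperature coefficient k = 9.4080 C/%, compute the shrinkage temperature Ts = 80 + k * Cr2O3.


Formula: Ts = 80 + k * Cr2O3
Substituting: Ts = 80 + 9.4080 * 2.6080
Result: 104.5361 C


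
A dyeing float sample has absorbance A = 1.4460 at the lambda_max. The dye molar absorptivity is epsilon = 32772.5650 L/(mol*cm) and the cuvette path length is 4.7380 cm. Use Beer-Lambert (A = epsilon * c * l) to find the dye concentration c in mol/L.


Formula: c = A / (epsilon * l)
Substituting: c = 1.4460 / (32772.5650 * 4.7380)
Result: 9.3124e-06 mol/L


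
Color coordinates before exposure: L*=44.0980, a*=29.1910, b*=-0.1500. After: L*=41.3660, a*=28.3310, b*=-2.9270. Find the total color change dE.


dL = -2.7320, da = -0.8600, db = -2.7770
dE = sqrt((-2.7320)^2 + (-0.8600)^2 + (-2.7770)^2) = 3.9894


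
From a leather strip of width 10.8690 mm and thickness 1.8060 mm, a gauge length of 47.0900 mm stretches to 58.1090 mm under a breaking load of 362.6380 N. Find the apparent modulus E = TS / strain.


TS = F / (w * t) = 362.6380 / (10.8690 * 1.8060) = 18.4742 N/mm^2
strain = (Lf - L0) / L0 = (58.1090 - 47.0900) / 47.0900 = 0.2340
E = TS / strain = 18.4742 / 0.2340 = 78.9501 N/mm^2


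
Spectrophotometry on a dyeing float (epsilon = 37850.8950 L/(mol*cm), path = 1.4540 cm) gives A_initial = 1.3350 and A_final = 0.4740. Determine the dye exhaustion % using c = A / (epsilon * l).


c_initial = A_i / (epsilon * l) = 1.3350 / (37850.8950 * 1.4540) = 2.4257e-05 mol/L
c_final = A_f / (epsilon * l) = 0.4740 / (37850.8950 * 1.4540) = 8.6127e-06 mol/L
Exhaustion = (c_initial - c_final) / c_initial * 100 = (2.4257e-05 - 8.6127e-06) / 2.4257e-05 * 100 = 64.4944 %


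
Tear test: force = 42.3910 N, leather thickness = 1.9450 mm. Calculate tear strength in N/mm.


Formula: Tear strength = force / thickness
Substituting: Tear strength = 42.3910 / 1.9450
Result: 21.7949 N/mm


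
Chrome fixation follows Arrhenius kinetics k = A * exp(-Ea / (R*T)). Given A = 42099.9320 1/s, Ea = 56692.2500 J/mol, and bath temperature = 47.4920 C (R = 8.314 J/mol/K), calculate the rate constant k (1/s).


T_K = T_C + 273.15 = 47.4920 + 273.15 = 320.6420 K
exponent = -Ea / (R * T_K) = -56692.2500 / (8.314 * 320.6420) = -21.2664
k = A * exp(exponent) = 42099.9320 * exp(-21.2664) = 2.4458e-05 1/s


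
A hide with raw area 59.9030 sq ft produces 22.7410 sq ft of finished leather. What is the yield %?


Formula: Yield = finished / raw * 100
Substituting: Yield = 22.7410 / 59.9030 * 100
Result: 37.9630 %


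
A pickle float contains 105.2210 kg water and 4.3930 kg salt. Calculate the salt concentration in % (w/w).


Formula: Conc = salt / (water + salt) * 100
Substituting: Conc = 4.3930 / (105.2210 + 4.3930) * 100
Result: 4.0077 %


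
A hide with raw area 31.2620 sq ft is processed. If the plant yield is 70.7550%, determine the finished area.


Formula: finished = raw * yield / 100
Substituting: finished = 31.2620 * 70.7550 / 100
Result: 22.1194 sq ft


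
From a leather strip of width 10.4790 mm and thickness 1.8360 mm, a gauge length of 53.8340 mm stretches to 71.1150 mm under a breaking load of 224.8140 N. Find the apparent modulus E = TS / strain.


TS = F / (w * t) = 224.8140 / (10.4790 * 1.8360) = 11.6851 N/mm^2
strain = (Lf - L0) / L0 = (71.1150 - 53.8340) / 53.8340 = 0.3210
E = TS / strain = 11.6851 / 0.3210 = 36.4014 N/mm^2


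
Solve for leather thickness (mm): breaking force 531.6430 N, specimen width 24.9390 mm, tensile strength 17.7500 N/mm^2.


Formula: t = F / (TS * w)
Substituting: t = 531.6430 / (17.7500 * 24.9390)
Result: 1.2010 mm


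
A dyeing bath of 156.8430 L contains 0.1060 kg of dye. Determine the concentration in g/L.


Formula: Conc = dye_mass(kg) / volume(L) * 1000
Substituting: Conc = 0.1060 / 156.8430 * 1000
Result: 0.6758 g/L


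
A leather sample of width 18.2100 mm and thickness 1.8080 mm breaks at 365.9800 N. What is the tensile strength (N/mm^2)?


Formula: TS = force / (width * thickness)
Substituting: TS = 365.9800 / (18.2100 * 1.8080)
Result: 11.1160 N/mm^2


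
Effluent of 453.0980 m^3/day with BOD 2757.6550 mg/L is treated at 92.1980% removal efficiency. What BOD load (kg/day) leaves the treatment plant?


Load_in = volume * conc / 1000 = 453.0980 * 2757.6550 / 1000 = 1249.4880 kg/day
Removed = Load_in * eff / 100 = 1249.4880 * 92.1980 / 100 = 1152.0029 kg/day
Load_out = Load_in - Removed = 1249.4880 - 1152.0029 = 97.4851 kg/day


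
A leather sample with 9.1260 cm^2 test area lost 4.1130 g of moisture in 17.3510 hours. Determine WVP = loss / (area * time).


Formula: WVP = loss / (area * time)
Substituting: WVP = 4.1130 / (9.1260 * 17.3510)
Result: 0.0259749 g/(cm^2*hr)


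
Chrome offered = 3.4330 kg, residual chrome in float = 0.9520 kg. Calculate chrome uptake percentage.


Formula: Uptake = (offered - residual) / offered * 100
Substituting: Uptake = (3.4330 - 0.9520) / 3.4330 * 100
Result: 72.2692 %


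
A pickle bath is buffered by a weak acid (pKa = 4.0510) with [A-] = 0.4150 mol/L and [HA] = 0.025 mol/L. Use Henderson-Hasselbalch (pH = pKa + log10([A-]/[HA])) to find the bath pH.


ratio = [A-] / [HA] = 0.4150 / 0.025 = 16.6000
log10(ratio) = 1.2201
pH = pKa + log10(ratio) = 4.0510 + 1.2201 = 5.2711


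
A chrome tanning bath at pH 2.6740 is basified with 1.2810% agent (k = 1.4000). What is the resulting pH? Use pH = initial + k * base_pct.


Formula: pH_final = pH_initial + k * base_pct
Substituting: pH_final = 2.6740 + 1.4000 * 1.2810
Result: 4.4674


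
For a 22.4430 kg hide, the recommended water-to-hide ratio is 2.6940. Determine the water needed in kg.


Formula: Water = hide_weight * ratio
Substituting: Water = 22.4430 * 2.6940
Result: 60.4614 kg


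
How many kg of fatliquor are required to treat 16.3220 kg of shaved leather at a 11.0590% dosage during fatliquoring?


Formula: Fat = substrate * pct / 100
Substituting: Fat = 16.3220 * 11.0590 / 100
Result: 1.8050 kg


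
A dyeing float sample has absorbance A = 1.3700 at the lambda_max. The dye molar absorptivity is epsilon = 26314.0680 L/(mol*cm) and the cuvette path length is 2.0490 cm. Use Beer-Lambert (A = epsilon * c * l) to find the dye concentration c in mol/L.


Formula: c = A / (epsilon * l)
Substituting: c = 1.3700 / (26314.0680 * 2.0490)
Result: 2.5409e-05 mol/L


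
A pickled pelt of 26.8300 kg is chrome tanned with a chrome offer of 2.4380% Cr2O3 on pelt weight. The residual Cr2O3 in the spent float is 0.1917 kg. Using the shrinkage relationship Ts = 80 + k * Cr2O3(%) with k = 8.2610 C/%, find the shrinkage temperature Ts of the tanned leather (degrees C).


Offered = pelt * offer_pct / 100 = 26.8300 * 2.4380 / 100 = 0.6541 kg
Uptake = offered - residual = 0.6541 - 0.1917 = 0.4624 kg
Cr2O3% on pelt = uptake / pelt * 100 = 0.4624 / 26.8300 * 100 = 1.7235 %
Ts = 80 + k * Cr2O3% = 80 + 8.2610 * 1.7235 = 94.2378 C


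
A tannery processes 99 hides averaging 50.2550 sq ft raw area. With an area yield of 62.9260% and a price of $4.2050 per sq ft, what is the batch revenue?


Raw_total = N * avg_area = 99 * 50.2550 = 4975.2450 sq ft
Finished = Raw_total * yield / 100 = 4975.2450 * 62.9260 / 100 = 3130.7227 sq ft
Value = Finished * price = 3130.7227 * 4.2050 = 13164.6888 $


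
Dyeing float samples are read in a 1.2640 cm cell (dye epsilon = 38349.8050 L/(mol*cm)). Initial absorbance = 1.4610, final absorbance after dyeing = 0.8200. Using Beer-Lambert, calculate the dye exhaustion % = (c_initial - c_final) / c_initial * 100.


c_initial = A_i / (epsilon * l) = 1.4610 / (38349.8050 * 1.2640) = 3.0140e-05 mol/L
c_final = A_f / (epsilon * l) = 0.8200 / (38349.8050 * 1.2640) = 1.6916e-05 mol/L
Exhaustion = (c_initial - c_final) / c_initial * 100 = (3.0140e-05 - 1.6916e-05) / 3.0140e-05 * 100 = 43.8741 %


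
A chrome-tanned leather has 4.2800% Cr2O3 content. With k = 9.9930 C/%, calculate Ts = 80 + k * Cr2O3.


Formula: Ts = 80 + k * Cr2O3
Substituting: Ts = 80 + 9.9930 * 4.2800
Result: 122.7700 C


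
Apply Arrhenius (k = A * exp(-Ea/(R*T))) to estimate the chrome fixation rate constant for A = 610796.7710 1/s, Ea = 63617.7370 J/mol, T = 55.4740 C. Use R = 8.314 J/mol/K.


T_K = T_C + 273.15 = 55.4740 + 273.15 = 328.6240 K
exponent = -Ea / (R * T_K) = -63617.7370 / (8.314 * 328.6240) = -23.2846
k = A * exp(exponent) = 610796.7710 * exp(-23.2846) = 4.7154e-05 1/s


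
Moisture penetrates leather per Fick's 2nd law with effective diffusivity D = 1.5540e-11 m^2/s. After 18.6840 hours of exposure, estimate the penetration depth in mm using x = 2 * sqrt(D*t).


t = 18.6840 hr * 3600 = 67262.4000 s
D * t = 1.5540e-11 * 67262.4000 = 1.0453e-06
x = 2 * sqrt(D*t) = 2 * sqrt(1.0453e-06) = 0.00204476 m = 2.0448 mm


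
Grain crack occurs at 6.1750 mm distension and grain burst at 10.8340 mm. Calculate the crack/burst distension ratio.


Formula: Ratio = crack / burst
Substituting: Ratio = 6.1750 / 10.8340
Result: 0.5700


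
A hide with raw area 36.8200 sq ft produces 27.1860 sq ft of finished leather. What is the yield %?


Formula: Yield = finished / raw * 100
Substituting: Yield = 27.1860 / 36.8200 * 100
Result: 73.8349 %


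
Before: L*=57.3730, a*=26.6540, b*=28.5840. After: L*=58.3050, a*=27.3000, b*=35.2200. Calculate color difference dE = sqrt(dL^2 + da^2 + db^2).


dL = 0.9320, da = 0.6460, db = 6.6360
dE = sqrt(0.9320^2 + 0.6460^2 + 6.6360^2) = 6.7322


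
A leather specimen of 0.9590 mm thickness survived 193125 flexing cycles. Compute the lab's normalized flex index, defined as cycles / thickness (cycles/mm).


Formula: Index = cycles / thickness
Substituting: Index = 193125 / 0.9590
Result: 201381.6475 cycles/mm


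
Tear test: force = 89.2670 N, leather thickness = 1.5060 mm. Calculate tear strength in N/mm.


Formula: Tear strength = force / thickness
Substituting: Tear strength = 89.2670 / 1.5060
Result: 59.2742 N/mm


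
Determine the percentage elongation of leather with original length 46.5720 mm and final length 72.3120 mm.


Formula: Elongation = (Lf - L0) / L0 * 100
Substituting: Elongation = (72.3120 - 46.5720) / 46.5720 * 100
Result: 55.2693 %


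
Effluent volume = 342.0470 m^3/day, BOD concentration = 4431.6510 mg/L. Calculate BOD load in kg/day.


Formula: BOD_load = volume * conc / 1000
Substituting: BOD_load = 342.0470 * 4431.6510 / 1000
Result: 1515.8329 kg/day


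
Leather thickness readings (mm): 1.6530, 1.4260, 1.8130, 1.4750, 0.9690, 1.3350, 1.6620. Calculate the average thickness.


Formula: Average = sum / n
Substituting: Average = 10.3330 / 7
Result: 1.4761 mm


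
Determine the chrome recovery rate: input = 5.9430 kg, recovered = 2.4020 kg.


Formula: Recovery = recovered / input * 100
Substituting: Recovery = 2.4020 / 5.9430 * 100
Result: 40.4173 %


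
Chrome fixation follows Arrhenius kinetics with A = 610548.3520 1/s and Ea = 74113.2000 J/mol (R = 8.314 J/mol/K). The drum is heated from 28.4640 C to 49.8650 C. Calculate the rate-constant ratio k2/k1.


T1 = 28.4640 + 273.15 = 301.6140 K; T2 = 49.8650 + 273.15 = 323.0150 K
k1 = A * exp(-Ea/(R*T1)) = 610548.3520 * exp(-74113.2000/(8.314*301.6140)) = 8.9136e-08 1/s
k2 = A * exp(-Ea/(R*T2)) = 610548.3520 * exp(-74113.2000/(8.314*323.0150)) = 6.3164e-07 1/s
k2/k1 = 6.3164e-07 / 8.9136e-08 = 7.0862


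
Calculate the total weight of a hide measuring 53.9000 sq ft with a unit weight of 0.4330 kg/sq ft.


Formula: Weight = area * weight_per_sqft
Substituting: Weight = 53.9000 * 0.4330
Result: 23.3387 kg


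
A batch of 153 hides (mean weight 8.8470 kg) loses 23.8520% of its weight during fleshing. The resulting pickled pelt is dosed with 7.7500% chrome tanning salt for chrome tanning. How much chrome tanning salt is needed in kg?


Total_raw = N * avg_wt = 153 * 8.8470 = 1353.5910 kg
Substrate = Total_raw * (1 - loss/100) = 1353.5910 * (1 - 23.8520/100) = 1030.7325 kg
Chrome = Substrate * pct / 100 = 1030.7325 * 7.7500 / 100 = 79.8818 kg


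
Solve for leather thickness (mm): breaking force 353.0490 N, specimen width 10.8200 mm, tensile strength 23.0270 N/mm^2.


Formula: t = F / (TS * w)
Substituting: t = 353.0490 / (23.0270 * 10.8200)
Result: 1.4170 mm


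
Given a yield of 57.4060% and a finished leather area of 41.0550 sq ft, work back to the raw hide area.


Formula: raw = finished * 100 / yield
Substituting: raw = 41.0550 * 100 / 57.4060
Result: 71.5169 sq ft


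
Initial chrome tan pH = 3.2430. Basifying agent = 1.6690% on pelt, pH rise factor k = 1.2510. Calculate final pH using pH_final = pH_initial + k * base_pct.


Formula: pH_final = pH_initial + k * base_pct
Substituting: pH_final = 3.2430 + 1.2510 * 1.6690
Result: 5.3309


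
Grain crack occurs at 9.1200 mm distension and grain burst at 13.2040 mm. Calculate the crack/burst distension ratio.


Formula: Ratio = crack / burst
Substituting: Ratio = 9.1200 / 13.2040
Result: 0.6907


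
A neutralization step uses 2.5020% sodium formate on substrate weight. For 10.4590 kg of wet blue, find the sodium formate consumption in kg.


Formula: Neutralizer = substrate * pct / 100
Substituting: Neutralizer = 10.4590 * 2.5020 / 100
Result: 0.2617 kg


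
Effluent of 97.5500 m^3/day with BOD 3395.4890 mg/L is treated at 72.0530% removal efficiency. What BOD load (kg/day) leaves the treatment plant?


Load_in = volume * conc / 1000 = 97.5500 * 3395.4890 / 1000 = 331.2300 kg/day
Removed = Load_in * eff / 100 = 331.2300 * 72.0530 / 100 = 238.6611 kg/day
Load_out = Load_in - Removed = 331.2300 - 238.6611 = 92.5688 kg/day


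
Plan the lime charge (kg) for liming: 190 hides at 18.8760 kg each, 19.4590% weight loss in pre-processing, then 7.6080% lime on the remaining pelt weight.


Total_raw = N * avg_wt = 190 * 18.8760 = 3586.4400 kg
Substrate = Total_raw * (1 - loss/100) = 3586.4400 * (1 - 19.4590/100) = 2888.5546 kg
Lime = Substrate * pct / 100 = 2888.5546 * 7.6080 / 100 = 219.7612 kg


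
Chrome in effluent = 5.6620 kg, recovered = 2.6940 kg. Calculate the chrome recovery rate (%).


Formula: Recovery = recovered / input * 100
Substituting: Recovery = 2.6940 / 5.6620 * 100
Result: 47.5804 %


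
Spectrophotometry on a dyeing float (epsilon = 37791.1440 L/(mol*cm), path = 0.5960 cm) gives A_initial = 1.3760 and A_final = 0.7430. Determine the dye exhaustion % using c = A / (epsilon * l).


c_initial = A_i / (epsilon * l) = 1.3760 / (37791.1440 * 0.5960) = 6.1092e-05 mol/L
c_final = A_f / (epsilon * l) = 0.7430 / (37791.1440 * 0.5960) = 3.2988e-05 mol/L
Exhaustion = (c_initial - c_final) / c_initial * 100 = (6.1092e-05 - 3.2988e-05) / 6.1092e-05 * 100 = 46.0029 %


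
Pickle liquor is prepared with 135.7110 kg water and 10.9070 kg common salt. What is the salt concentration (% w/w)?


Formula: Conc = salt / (water + salt) * 100
Substituting: Conc = 10.9070 / (135.7110 + 10.9070) * 100
Result: 7.4391 %


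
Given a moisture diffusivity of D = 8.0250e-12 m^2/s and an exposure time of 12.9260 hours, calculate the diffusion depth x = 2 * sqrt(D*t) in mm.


t = 12.9260 hr * 3600 = 46533.6000 s
D * t = 8.0250e-12 * 46533.6000 = 3.7343e-07
x = 2 * sqrt(D*t) = 2 * sqrt(3.7343e-07) = 0.00122218 m = 1.2222 mm


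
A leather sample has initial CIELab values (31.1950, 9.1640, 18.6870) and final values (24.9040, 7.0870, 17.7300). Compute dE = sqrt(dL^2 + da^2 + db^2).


dL = -6.2910, da = -2.0770, db = -0.9570
dE = sqrt((-6.2910)^2 + (-2.0770)^2 + (-0.9570)^2) = 6.6938


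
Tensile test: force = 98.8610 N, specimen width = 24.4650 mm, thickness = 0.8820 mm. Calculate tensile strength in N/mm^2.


Formula: TS = force / (width * thickness)
Substituting: TS = 98.8610 / (24.4650 * 0.8820)
Result: 4.5815 N/mm^2


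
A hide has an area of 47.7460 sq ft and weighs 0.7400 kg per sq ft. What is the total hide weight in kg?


Formula: Weight = area * weight_per_sqft
Substituting: Weight = 47.7460 * 0.7400
Result: 35.3320 kg


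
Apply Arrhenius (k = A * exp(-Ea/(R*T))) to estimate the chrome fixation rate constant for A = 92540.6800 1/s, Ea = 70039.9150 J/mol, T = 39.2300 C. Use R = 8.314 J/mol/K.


T_K = T_C + 273.15 = 39.2300 + 273.15 = 312.3800 K
exponent = -Ea / (R * T_K) = -70039.9150 / (8.314 * 312.3800) = -26.9682
k = A * exp(exponent) = 92540.6800 * exp(-26.9682) = 1.7955e-07 1/s


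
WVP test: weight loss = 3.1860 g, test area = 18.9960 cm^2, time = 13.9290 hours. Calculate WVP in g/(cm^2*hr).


Formula: WVP = loss / (area * time)
Substituting: WVP = 3.1860 / (18.9960 * 13.9290)
Result: 0.012041 g/(cm^2*hr)


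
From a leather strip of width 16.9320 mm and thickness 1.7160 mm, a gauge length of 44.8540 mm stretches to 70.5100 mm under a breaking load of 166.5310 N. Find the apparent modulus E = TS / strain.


TS = F / (w * t) = 166.5310 / (16.9320 * 1.7160) = 5.7315 N/mm^2
strain = (Lf - L0) / L0 = (70.5100 - 44.8540) / 44.8540 = 0.5720
E = TS / strain = 5.7315 / 0.5720 = 10.0203 N/mm^2


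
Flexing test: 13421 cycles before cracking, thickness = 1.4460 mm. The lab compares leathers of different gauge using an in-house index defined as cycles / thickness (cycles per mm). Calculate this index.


Formula: Index = cycles / thickness
Substituting: Index = 13421 / 1.4460
Result: 9281.4661 cycles/mm


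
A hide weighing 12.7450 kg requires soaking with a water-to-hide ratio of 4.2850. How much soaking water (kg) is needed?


Formula: Water = hide_weight * ratio
Substituting: Water = 12.7450 * 4.2850
Result: 54.6123 kg


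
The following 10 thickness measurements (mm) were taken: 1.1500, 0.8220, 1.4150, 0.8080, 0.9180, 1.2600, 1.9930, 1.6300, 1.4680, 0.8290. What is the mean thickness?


Formula: Average = sum / n
Substituting: Average = 12.2930 / 10
Result: 1.2293 mm


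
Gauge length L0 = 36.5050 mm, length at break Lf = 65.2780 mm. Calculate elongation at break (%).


Formula: Elongation = (Lf - L0) / L0 * 100
Substituting: Elongation = (65.2780 - 36.5050) / 36.5050 * 100
Result: 78.8193 %


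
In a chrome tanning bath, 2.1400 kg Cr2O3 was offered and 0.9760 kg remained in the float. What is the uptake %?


Formula: Uptake = (offered - residual) / offered * 100
Substituting: Uptake = (2.1400 - 0.9760) / 2.1400 * 100
Result: 54.3925 %


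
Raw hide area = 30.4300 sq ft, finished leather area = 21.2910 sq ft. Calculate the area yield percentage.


Formula: Yield = finished / raw * 100
Substituting: Yield = 21.2910 / 30.4300 * 100
Result: 69.9671 %


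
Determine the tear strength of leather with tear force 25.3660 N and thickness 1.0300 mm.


Formula: Tear strength = force / thickness
Substituting: Tear strength = 25.3660 / 1.0300
Result: 24.6272 N/mm


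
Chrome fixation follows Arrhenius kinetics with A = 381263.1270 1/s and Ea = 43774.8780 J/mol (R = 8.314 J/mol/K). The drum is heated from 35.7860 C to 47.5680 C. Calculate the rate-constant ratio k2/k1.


T1 = 35.7860 + 273.15 = 308.9360 K; T2 = 47.5680 + 273.15 = 320.7180 K
k1 = A * exp(-Ea/(R*T1)) = 381263.1270 * exp(-43774.8780/(8.314*308.9360)) = 0.0151195 1/s
k2 = A * exp(-Ea/(R*T2)) = 381263.1270 * exp(-43774.8780/(8.314*320.7180)) = 0.028278 1/s
k2/k1 = 0.028278 / 0.0151195 = 1.8703


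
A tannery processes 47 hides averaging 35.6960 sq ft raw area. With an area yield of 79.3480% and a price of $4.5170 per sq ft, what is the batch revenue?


Raw_total = N * avg_area = 47 * 35.6960 = 1677.7120 sq ft
Finished = Raw_total * yield / 100 = 1677.7120 * 79.3480 / 100 = 1331.2309 sq ft
Value = Finished * price = 1331.2309 * 4.5170 = 6013.1701 $


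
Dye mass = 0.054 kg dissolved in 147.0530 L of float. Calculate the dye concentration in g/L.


Formula: Conc = dye_mass(kg) / volume(L) * 1000
Substituting: Conc = 0.054 / 147.0530 * 1000
Result: 0.3672 g/L


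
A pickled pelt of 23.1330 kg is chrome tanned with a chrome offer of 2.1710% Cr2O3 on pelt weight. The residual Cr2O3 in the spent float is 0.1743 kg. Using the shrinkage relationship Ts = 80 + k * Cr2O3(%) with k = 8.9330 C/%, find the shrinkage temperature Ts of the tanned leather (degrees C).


Offered = pelt * offer_pct / 100 = 23.1330 * 2.1710 / 100 = 0.5022 kg
Uptake = offered - residual = 0.5022 - 0.1743 = 0.3279 kg
Cr2O3% on pelt = uptake / pelt * 100 = 0.3279 / 23.1330 * 100 = 1.4175 %
Ts = 80 + k * Cr2O3% = 80 + 8.9330 * 1.4175 = 92.6628 C


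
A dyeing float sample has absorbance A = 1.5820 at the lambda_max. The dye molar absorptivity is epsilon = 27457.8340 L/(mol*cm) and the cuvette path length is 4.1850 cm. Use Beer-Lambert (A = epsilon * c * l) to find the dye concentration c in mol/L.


Formula: c = A / (epsilon * l)
Substituting: c = 1.5820 / (27457.8340 * 4.1850)
Result: 1.3767e-05 mol/L


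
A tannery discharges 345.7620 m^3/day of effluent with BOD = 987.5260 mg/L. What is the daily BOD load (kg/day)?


Formula: BOD_load = volume * conc / 1000
Substituting: BOD_load = 345.7620 * 987.5260 / 1000
Result: 341.4490 kg/day


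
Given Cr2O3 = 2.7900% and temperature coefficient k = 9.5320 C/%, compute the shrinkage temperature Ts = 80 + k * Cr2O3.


Formula: Ts = 80 + k * Cr2O3
Substituting: Ts = 80 + 9.5320 * 2.7900
Result: 106.5943 C


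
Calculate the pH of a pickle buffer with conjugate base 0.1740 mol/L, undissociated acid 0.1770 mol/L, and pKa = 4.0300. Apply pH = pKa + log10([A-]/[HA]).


ratio = [A-] / [HA] = 0.1740 / 0.1770 = 0.9831
log10(ratio) = -0.00742402
pH = pKa + log10(ratio) = 4.0300 - 0.00742402 = 4.0226


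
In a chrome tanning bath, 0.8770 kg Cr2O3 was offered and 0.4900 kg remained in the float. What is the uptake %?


Formula: Uptake = (offered - residual) / offered * 100
Substituting: Uptake = (0.8770 - 0.4900) / 0.8770 * 100
Result: 44.1277 %


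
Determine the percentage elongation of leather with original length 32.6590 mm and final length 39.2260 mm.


Formula: Elongation = (Lf - L0) / L0 * 100
Substituting: Elongation = (39.2260 - 32.6590) / 32.6590 * 100
Result: 20.1078 %


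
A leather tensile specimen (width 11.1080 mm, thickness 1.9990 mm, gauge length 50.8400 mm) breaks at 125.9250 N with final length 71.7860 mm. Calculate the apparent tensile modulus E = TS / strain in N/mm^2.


TS = F / (w * t) = 125.9250 / (11.1080 * 1.9990) = 5.6710 N/mm^2
strain = (Lf - L0) / L0 = (71.7860 - 50.8400) / 50.8400 = 0.4120
E = TS / strain = 5.6710 / 0.4120 = 13.7647 N/mm^2


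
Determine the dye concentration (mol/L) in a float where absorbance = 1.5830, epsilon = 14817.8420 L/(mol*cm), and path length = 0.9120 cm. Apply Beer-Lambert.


Formula: c = A / (epsilon * l)
Substituting: c = 1.5830 / (14817.8420 * 0.9120)
Result: 1.1714e-04 mol/L


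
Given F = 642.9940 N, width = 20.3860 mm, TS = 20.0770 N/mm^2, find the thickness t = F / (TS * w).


Formula: t = F / (TS * w)
Substituting: t = 642.9940 / (20.0770 * 20.3860)
Result: 1.5710 mm


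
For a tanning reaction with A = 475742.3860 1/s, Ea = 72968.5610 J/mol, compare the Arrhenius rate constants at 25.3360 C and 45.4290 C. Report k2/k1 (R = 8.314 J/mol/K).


T1 = 25.3360 + 273.15 = 298.4860 K; T2 = 45.4290 + 273.15 = 318.5790 K
k1 = A * exp(-Ea/(R*T1)) = 475742.3860 * exp(-72968.5610/(8.314*298.4860)) = 8.0819e-08 1/s
k2 = A * exp(-Ea/(R*T2)) = 475742.3860 * exp(-72968.5610/(8.314*318.5790)) = 5.1632e-07 1/s
k2/k1 = 5.1632e-07 / 8.0819e-08 = 6.3886


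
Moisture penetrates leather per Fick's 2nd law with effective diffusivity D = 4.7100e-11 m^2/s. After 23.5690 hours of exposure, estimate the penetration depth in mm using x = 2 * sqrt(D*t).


t = 23.5690 hr * 3600 = 84848.4000 s
D * t = 4.7100e-11 * 84848.4000 = 3.9964e-06
x = 2 * sqrt(D*t) = 2 * sqrt(3.9964e-06) = 0.00399818 m = 3.9982 mm


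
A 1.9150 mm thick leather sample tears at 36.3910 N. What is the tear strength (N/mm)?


Formula: Tear strength = force / thickness
Substituting: Tear strength = 36.3910 / 1.9150
Result: 19.0031 N/mm


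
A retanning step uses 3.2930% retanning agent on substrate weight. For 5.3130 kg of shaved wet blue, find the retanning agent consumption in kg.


Formula: Retan = substrate * pct / 100
Substituting: Retan = 5.3130 * 3.2930 / 100
Result: 0.1750 kg


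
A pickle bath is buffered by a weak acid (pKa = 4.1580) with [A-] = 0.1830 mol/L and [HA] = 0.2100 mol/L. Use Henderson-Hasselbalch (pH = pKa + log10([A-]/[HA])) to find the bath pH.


ratio = [A-] / [HA] = 0.1830 / 0.2100 = 0.8714
log10(ratio) = -0.0597682
pH = pKa + log10(ratio) = 4.1580 - 0.0597682 = 4.0982


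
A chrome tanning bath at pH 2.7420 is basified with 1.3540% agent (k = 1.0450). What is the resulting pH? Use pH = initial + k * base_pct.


Formula: pH_final = pH_initial + k * base_pct
Substituting: pH_final = 2.7420 + 1.0450 * 1.3540
Result: 4.1569


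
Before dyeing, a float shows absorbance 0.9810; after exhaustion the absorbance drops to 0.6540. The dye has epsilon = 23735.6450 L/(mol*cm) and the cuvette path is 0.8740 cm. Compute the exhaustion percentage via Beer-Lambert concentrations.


c_initial = A_i / (epsilon * l) = 0.9810 / (23735.6450 * 0.8740) = 4.7289e-05 mol/L
c_final = A_f / (epsilon * l) = 0.6540 / (23735.6450 * 0.8740) = 3.1526e-05 mol/L
Exhaustion = (c_initial - c_final) / c_initial * 100 = (4.7289e-05 - 3.1526e-05) / 4.7289e-05 * 100 = 33.3333 %


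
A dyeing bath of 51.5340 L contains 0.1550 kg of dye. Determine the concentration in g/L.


Formula: Conc = dye_mass(kg) / volume(L) * 1000
Substituting: Conc = 0.1550 / 51.5340 * 1000
Result: 3.0077 g/L


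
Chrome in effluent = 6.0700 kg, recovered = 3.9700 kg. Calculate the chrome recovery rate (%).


Formula: Recovery = recovered / input * 100
Substituting: Recovery = 3.9700 / 6.0700 * 100
Result: 65.4036 %


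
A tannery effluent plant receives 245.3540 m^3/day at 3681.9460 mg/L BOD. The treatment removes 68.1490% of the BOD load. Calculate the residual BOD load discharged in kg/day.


Load_in = volume * conc / 1000 = 245.3540 * 3681.9460 / 1000 = 903.3802 kg/day
Removed = Load_in * eff / 100 = 903.3802 * 68.1490 / 100 = 615.6446 kg/day
Load_out = Load_in - Removed = 903.3802 - 615.6446 = 287.7356 kg/day


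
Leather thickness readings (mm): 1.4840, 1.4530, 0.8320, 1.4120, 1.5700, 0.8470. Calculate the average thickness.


Formula: Average = sum / n
Substituting: Average = 7.5980 / 6
Result: 1.2663 mm


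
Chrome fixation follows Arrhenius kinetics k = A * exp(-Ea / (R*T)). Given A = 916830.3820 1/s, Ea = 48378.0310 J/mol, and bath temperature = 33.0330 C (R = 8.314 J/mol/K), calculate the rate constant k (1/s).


T_K = T_C + 273.15 = 33.0330 + 273.15 = 306.1830 K
exponent = -Ea / (R * T_K) = -48378.0310 / (8.314 * 306.1830) = -19.0045
k = A * exp(exponent) = 916830.3820 * exp(-19.0045) = 0.00511361 1/s


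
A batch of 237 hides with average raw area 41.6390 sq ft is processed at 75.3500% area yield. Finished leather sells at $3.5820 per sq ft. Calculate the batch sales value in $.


Raw_total = N * avg_area = 237 * 41.6390 = 9868.4430 sq ft
Finished = Raw_total * yield / 100 = 9868.4430 * 75.3500 / 100 = 7435.8718 sq ft
Value = Finished * price = 7435.8718 * 3.5820 = 26635.2928 $
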